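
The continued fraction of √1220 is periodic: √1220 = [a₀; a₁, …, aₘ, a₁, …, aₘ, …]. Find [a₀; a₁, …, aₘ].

a₀ = ⌊√1220⌋ = 34.
With m₀=0, d₀=1 and mₖ₊₁ = dₖaₖ − mₖ, dₖ₊₁ = (n − mₖ₊₁²)/dₖ, aₖ₊₁ = ⌊(a₀+mₖ₊₁)/dₖ₊₁⌋:
  k=1: m=34, d=64, a=1
  k=2: m=30, d=5, a=12
  k=3: m=30, d=64, a=1
  k=4: m=34, d=1, a=68
d=1 and a=2a₀=68 at k=4, so the next step gives (m, d) = (34, 64) again — its k=1 value — and the period has length 4.

[34; 1, 12, 1, 68]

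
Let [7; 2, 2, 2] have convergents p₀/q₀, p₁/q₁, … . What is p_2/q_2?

Using pₖ = aₖpₖ₋₁ + pₖ₋₂, qₖ = aₖqₖ₋₁ + qₖ₋₂ (with p₋₁=1, p₋₂=0, q₋₁=0, q₋₂=1):
  k=0: a=7, p=7, q=1
  k=1: a=2, p=15, q=2
  k=2: a=2, p=37, q=5

37/5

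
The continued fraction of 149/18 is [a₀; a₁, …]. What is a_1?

3

149 = 8·18 + 5   →  a_0 = 8
18 = 3·5 + 3   →  a_1 = 3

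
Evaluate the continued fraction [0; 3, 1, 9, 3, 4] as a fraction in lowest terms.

134/523

Fold from the inside: start with 4/1.
  3 + 1/4 = 13/4
  9 + 4/13 = 121/13
  1 + 13/121 = 134/121
  3 + 121/134 = 523/134
  0 + 134/523 = 134/523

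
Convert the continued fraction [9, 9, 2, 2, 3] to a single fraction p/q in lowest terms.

1457/160

Fold from the inside: start with 3/1.
  2 + 1/3 = 7/3
  2 + 3/7 = 17/7
  9 + 7/17 = 160/17
  9 + 17/160 = 1457/160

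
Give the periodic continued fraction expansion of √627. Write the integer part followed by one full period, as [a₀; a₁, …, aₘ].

[25; 25, 50]

a₀ = ⌊√627⌋ = 25.
With m₀=0, d₀=1 and mₖ₊₁ = dₖaₖ − mₖ, dₖ₊₁ = (n − mₖ₊₁²)/dₖ, aₖ₊₁ = ⌊(a₀+mₖ₊₁)/dₖ₊₁⌋:
  k=1: m=25, d=2, a=25
  k=2: m=25, d=1, a=50
d=1 and a=2a₀=50 at k=2, so the next step gives (m, d) = (25, 2) again — its k=1 value — and the period has length 2.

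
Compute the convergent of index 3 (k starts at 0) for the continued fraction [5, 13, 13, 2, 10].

1792/353

Using pₖ = aₖpₖ₋₁ + pₖ₋₂, qₖ = aₖqₖ₋₁ + qₖ₋₂ (with p₋₁=1, p₋₂=0, q₋₁=0, q₋₂=1):
  k=0: a=5, p=5, q=1
  k=1: a=13, p=66, q=13
  k=2: a=13, p=863, q=170
  k=3: a=2, p=1792, q=353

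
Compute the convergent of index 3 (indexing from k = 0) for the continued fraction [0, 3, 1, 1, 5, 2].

Using pₖ = aₖpₖ₋₁ + pₖ₋₂, qₖ = aₖqₖ₋₁ + qₖ₋₂ (with p₋₁=1, p₋₂=0, q₋₁=0, q₋₂=1):
  k=0: a=0, p=0, q=1
  k=1: a=3, p=1, q=3
  k=2: a=1, p=1, q=4
  k=3: a=1, p=2, q=7

2/7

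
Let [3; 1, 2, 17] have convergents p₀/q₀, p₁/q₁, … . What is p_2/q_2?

11/3

Using pₖ = aₖpₖ₋₁ + pₖ₋₂, qₖ = aₖqₖ₋₁ + qₖ₋₂ (with p₋₁=1, p₋₂=0, q₋₁=0, q₋₂=1):
  k=0: a=3, p=3, q=1
  k=1: a=1, p=4, q=1
  k=2: a=2, p=11, q=3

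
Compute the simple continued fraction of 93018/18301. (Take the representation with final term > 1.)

[5; 12, 10, 2, 3, 3, 6]

93018 = 5*18301 + 1513
18301 = 12*1513 + 145
1513 = 10*145 + 63
145 = 2*63 + 19
63 = 3*19 + 6
19 = 3*6 + 1
6 = 6*1 + 0  (stop)
So 93018/18301 = [5; 12, 10, 2, 3, 3, 6].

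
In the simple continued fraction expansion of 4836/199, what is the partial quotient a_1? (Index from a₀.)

3

4836 = 24·199 + 60   →  a_0 = 24
199 = 3·60 + 19   →  a_1 = 3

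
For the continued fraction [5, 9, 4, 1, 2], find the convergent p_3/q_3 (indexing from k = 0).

Using pₖ = aₖpₖ₋₁ + pₖ₋₂, qₖ = aₖqₖ₋₁ + qₖ₋₂ (with p₋₁=1, p₋₂=0, q₋₁=0, q₋₂=1):
  k=0: a=5, p=5, q=1
  k=1: a=9, p=46, q=9
  k=2: a=4, p=189, q=37
  k=3: a=1, p=235, q=46

235/46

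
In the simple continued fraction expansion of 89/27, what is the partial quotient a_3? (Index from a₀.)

1

89 = 3·27 + 8   →  a_0 = 3
27 = 3·8 + 3   →  a_1 = 3
8 = 2·3 + 2   →  a_2 = 2
3 = 1·2 + 1   →  a_3 = 1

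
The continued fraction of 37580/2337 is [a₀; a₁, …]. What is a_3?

3

37580 = 16·2337 + 188   →  a_0 = 16
2337 = 12·188 + 81   →  a_1 = 12
188 = 2·81 + 26   →  a_2 = 2
81 = 3·26 + 3   →  a_3 = 3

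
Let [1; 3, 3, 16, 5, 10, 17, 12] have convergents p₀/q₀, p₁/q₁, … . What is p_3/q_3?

212/163

Using pₖ = aₖpₖ₋₁ + pₖ₋₂, qₖ = aₖqₖ₋₁ + qₖ₋₂ (with p₋₁=1, p₋₂=0, q₋₁=0, q₋₂=1):
  k=0: a=1, p=1, q=1
  k=1: a=3, p=4, q=3
  k=2: a=3, p=13, q=10
  k=3: a=16, p=212, q=163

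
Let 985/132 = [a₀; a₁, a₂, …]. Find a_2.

6

985 = 7·132 + 61   →  a_0 = 7
132 = 2·61 + 10   →  a_1 = 2
61 = 6·10 + 1   →  a_2 = 6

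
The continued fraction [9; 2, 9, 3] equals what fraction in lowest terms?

Fold from the inside: start with 3/1.
  9 + 1/3 = 28/3
  2 + 3/28 = 59/28
  9 + 28/59 = 559/59

559/59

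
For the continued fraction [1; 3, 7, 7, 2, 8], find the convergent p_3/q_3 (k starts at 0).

Using pₖ = aₖpₖ₋₁ + pₖ₋₂, qₖ = aₖqₖ₋₁ + qₖ₋₂ (with p₋₁=1, p₋₂=0, q₋₁=0, q₋₂=1):
  k=0: a=1, p=1, q=1
  k=1: a=3, p=4, q=3
  k=2: a=7, p=29, q=22
  k=3: a=7, p=207, q=157

207/157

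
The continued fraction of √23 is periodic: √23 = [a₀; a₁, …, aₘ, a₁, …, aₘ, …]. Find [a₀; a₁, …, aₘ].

a₀ = ⌊√23⌋ = 4.
With m₀=0, d₀=1 and mₖ₊₁ = dₖaₖ − mₖ, dₖ₊₁ = (n − mₖ₊₁²)/dₖ, aₖ₊₁ = ⌊(a₀+mₖ₊₁)/dₖ₊₁⌋:
  k=1: m=4, d=7, a=1
  k=2: m=3, d=2, a=3
  k=3: m=3, d=7, a=1
  k=4: m=4, d=1, a=8
d=1 and a=2a₀=8 at k=4, so the next step gives (m, d) = (4, 7) again — its k=1 value — and the period has length 4.

[4; 1, 3, 1, 8]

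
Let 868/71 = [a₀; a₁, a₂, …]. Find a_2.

868 = 12·71 + 16   →  a_0 = 12
71 = 4·16 + 7   →  a_1 = 4
16 = 2·7 + 2   →  a_2 = 2

2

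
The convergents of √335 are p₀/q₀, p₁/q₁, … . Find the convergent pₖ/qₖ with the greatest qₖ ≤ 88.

√335 = [18; 3, 3, 3, 36, …] (period length 4).
Convergents:
  p_0/q_0 = 18/1
  p_1/q_1 = 55/3
  p_2/q_2 = 183/10
  p_3/q_3 = 604/33
  p_4/q_4 = 21927/1198
q_3 = 33 ≤ 88 < 1198 = q_4, so the answer is 604/33.

604/33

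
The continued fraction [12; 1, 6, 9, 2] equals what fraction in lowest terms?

1736/135

Using pₖ = aₖpₖ₋₁ + pₖ₋₂ and qₖ = aₖqₖ₋₁ + qₖ₋₂:
  k=0: a=12, p=12, q=1
  k=1: a=1, p=13, q=1
  k=2: a=6, p=90, q=7
  k=3: a=9, p=823, q=64
  k=4: a=2, p=1736, q=135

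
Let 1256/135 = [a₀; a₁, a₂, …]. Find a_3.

2

1256 = 9·135 + 41   →  a_0 = 9
135 = 3·41 + 12   →  a_1 = 3
41 = 3·12 + 5   →  a_2 = 3
12 = 2·5 + 2   →  a_3 = 2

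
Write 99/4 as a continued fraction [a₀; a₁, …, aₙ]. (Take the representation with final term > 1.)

[24; 1, 3]

99 = 24×4 + 3
4 = 1×3 + 1
3 = 3×1 + 0  (stop)
So 99/4 = [24; 1, 3].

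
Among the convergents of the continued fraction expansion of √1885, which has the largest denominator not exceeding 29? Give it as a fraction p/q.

√1885 = [43; 2, 2, 2, 86, …] (period length 4).
Convergents:
  p_0/q_0 = 43/1
  p_1/q_1 = 87/2
  p_2/q_2 = 217/5
  p_3/q_3 = 521/12
  p_4/q_4 = 45023/1037
q_3 = 12 ≤ 29 < 1037 = q_4, so the answer is 521/12.

521/12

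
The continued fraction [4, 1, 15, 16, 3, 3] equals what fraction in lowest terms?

Using pₖ = aₖpₖ₋₁ + pₖ₋₂ and qₖ = aₖqₖ₋₁ + qₖ₋₂:
  k=0: a=4, p=4, q=1
  k=1: a=1, p=5, q=1
  k=2: a=15, p=79, q=16
  k=3: a=16, p=1269, q=257
  k=4: a=3, p=3886, q=787
  k=5: a=3, p=12927, q=2618

12927/2618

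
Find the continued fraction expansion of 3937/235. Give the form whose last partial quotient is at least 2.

[16; 1, 3, 19, 3]

3937 = 16*235 + 177
235 = 1*177 + 58
177 = 3*58 + 3
58 = 19*3 + 1
3 = 3*1 + 0  (stop)
So 3937/235 = [16; 1, 3, 19, 3].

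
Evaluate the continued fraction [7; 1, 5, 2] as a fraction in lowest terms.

102/13

Using pₖ = aₖpₖ₋₁ + pₖ₋₂ and qₖ = aₖqₖ₋₁ + qₖ₋₂:
  k=0: a=7, p=7, q=1
  k=1: a=1, p=8, q=1
  k=2: a=5, p=47, q=6
  k=3: a=2, p=102, q=13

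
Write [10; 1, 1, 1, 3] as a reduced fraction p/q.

Fold from the inside: start with 3/1.
  1 + 1/3 = 4/3
  1 + 3/4 = 7/4
  1 + 4/7 = 11/7
  10 + 7/11 = 117/11

117/11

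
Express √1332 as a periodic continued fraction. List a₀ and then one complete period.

[36; 2, 72]

a₀ = ⌊√1332⌋ = 36.
With m₀=0, d₀=1 and mₖ₊₁ = dₖaₖ − mₖ, dₖ₊₁ = (n − mₖ₊₁²)/dₖ, aₖ₊₁ = ⌊(a₀+mₖ₊₁)/dₖ₊₁⌋:
  k=1: m=36, d=36, a=2
  k=2: m=36, d=1, a=72
d=1 and a=2a₀=72 at k=2, so the next step gives (m, d) = (36, 36) again — its k=1 value — and the period has length 2.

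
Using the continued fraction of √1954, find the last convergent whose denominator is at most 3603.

95525/2161

√1954 = [44; 4, 1, 9, 44, 9, 1, 4, 88, …] (period length 8).
Convergents:
  p_0/q_0 = 44/1
  p_1/q_1 = 177/4
  p_2/q_2 = 221/5
  p_3/q_3 = 2166/49
  p_4/q_4 = 95525/2161
  p_5/q_5 = 861891/19498
q_4 = 2161 ≤ 3603 < 19498 = q_5, so the answer is 95525/2161.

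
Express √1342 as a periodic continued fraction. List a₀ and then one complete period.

[36; 1, 1, 1, 2, 1, 1, 1, 72]

a₀ = ⌊√1342⌋ = 36.
With m₀=0, d₀=1 and mₖ₊₁ = dₖaₖ − mₖ, dₖ₊₁ = (n − mₖ₊₁²)/dₖ, aₖ₊₁ = ⌊(a₀+mₖ₊₁)/dₖ₊₁⌋:
  k=1: m=36, d=46, a=1
  k=2: m=10, d=27, a=1
  k=3: m=17, d=39, a=1
  k=4: m=22, d=22, a=2
  k=5: m=22, d=39, a=1
  k=6: m=17, d=27, a=1
  k=7: m=10, d=46, a=1
  k=8: m=36, d=1, a=72
d=1 and a=2a₀=72 at k=8, so the next step gives (m, d) = (36, 46) again — its k=1 value — and the period has length 8.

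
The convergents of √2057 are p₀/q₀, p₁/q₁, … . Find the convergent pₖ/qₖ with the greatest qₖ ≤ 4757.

√2057 = [45; 2, 1, 4, 1, 2, 90, …] (period length 6).
Convergents:
  p_0/q_0 = 45/1
  p_1/q_1 = 91/2
  p_2/q_2 = 136/3
  p_3/q_3 = 635/14
  p_4/q_4 = 771/17
  p_5/q_5 = 2177/48
  p_6/q_6 = 196701/4337
  p_7/q_7 = 395579/8722
q_6 = 4337 ≤ 4757 < 8722 = q_7, so the answer is 196701/4337.

196701/4337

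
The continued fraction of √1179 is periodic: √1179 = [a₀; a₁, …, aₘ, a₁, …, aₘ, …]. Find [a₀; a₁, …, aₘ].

a₀ = ⌊√1179⌋ = 34.
With m₀=0, d₀=1 and mₖ₊₁ = dₖaₖ − mₖ, dₖ₊₁ = (n − mₖ₊₁²)/dₖ, aₖ₊₁ = ⌊(a₀+mₖ₊₁)/dₖ₊₁⌋:
  k=1: m=34, d=23, a=2
  k=2: m=12, d=45, a=1
  k=3: m=33, d=2, a=33
  k=4: m=33, d=45, a=1
  k=5: m=12, d=23, a=2
  k=6: m=34, d=1, a=68
d=1 and a=2a₀=68 at k=6, so the next step gives (m, d) = (34, 23) again — its k=1 value — and the period has length 6.

[34; 2, 1, 33, 1, 2, 68]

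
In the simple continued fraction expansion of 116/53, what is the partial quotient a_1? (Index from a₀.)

116 = 2·53 + 10   →  a_0 = 2
53 = 5·10 + 3   →  a_1 = 5

5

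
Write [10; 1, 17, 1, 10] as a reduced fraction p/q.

2277/208

Using pₖ = aₖpₖ₋₁ + pₖ₋₂ and qₖ = aₖqₖ₋₁ + qₖ₋₂:
  k=0: a=10, p=10, q=1
  k=1: a=1, p=11, q=1
  k=2: a=17, p=197, q=18
  k=3: a=1, p=208, q=19
  k=4: a=10, p=2277, q=208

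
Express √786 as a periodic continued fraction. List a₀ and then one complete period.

a₀ = ⌊√786⌋ = 28.

[28; 28, 56]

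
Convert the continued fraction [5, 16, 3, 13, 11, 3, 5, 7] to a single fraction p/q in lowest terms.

Fold from the inside: start with 7/1.
  5 + 1/7 = 36/7
  3 + 7/36 = 115/36
  11 + 36/115 = 1301/115
  13 + 115/1301 = 17028/1301
  3 + 1301/17028 = 52385/17028
  16 + 17028/52385 = 855188/52385
  5 + 52385/855188 = 4328325/855188

4328325/855188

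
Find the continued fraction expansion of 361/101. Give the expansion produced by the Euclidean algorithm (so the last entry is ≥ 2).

361 = 3·101 + 58
101 = 1·58 + 43
58 = 1·43 + 15
43 = 2·15 + 13
15 = 1·13 + 2
13 = 6·2 + 1
2 = 2·1 + 0  (stop)
So 361/101 = [3; 1, 1, 2, 1, 6, 2].

[3; 1, 1, 2, 1, 6, 2]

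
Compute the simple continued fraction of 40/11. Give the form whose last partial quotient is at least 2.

40 = 3*11 + 7
11 = 1*7 + 4
7 = 1*4 + 3
4 = 1*3 + 1
3 = 3*1 + 0  (stop)
So 40/11 = [3; 1, 1, 1, 3].

[3; 1, 1, 1, 3]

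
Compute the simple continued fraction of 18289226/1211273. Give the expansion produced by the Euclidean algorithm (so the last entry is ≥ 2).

[15; 10, 12, 17, 3, 17, 11]

18289226 = 15×1211273 + 120131
1211273 = 10×120131 + 9963
120131 = 12×9963 + 575
9963 = 17×575 + 188
575 = 3×188 + 11
188 = 17×11 + 1
11 = 11×1 + 0  (stop)
So 18289226/1211273 = [15; 10, 12, 17, 3, 17, 11].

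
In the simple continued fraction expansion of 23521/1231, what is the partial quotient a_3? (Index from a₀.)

14

23521 = 19·1231 + 132   →  a_0 = 19
1231 = 9·132 + 43   →  a_1 = 9
132 = 3·43 + 3   →  a_2 = 3
43 = 14·3 + 1   →  a_3 = 14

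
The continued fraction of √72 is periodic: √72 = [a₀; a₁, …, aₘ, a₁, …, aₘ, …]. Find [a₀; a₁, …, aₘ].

a₀ = ⌊√72⌋ = 8.
With m₀=0, d₀=1 and mₖ₊₁ = dₖaₖ − mₖ, dₖ₊₁ = (n − mₖ₊₁²)/dₖ, aₖ₊₁ = ⌊(a₀+mₖ₊₁)/dₖ₊₁⌋:
  k=1: m=8, d=8, a=2
  k=2: m=8, d=1, a=16
d=1 and a=2a₀=16 at k=2, so the next step gives (m, d) = (8, 8) again — its k=1 value — and the period has length 2.

[8; 2, 16]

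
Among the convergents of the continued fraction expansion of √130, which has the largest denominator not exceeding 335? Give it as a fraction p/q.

√130 = [11; 2, 2, 22, …] (period length 3).
Convergents:
  p_0/q_0 = 11/1
  p_1/q_1 = 23/2
  p_2/q_2 = 57/5
  p_3/q_3 = 1277/112
  p_4/q_4 = 2611/229
  p_5/q_5 = 6499/570
q_4 = 229 ≤ 335 < 570 = q_5, so the answer is 2611/229.

2611/229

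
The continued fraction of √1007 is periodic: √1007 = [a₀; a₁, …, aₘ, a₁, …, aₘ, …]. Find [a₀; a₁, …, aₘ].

[31; 1, 2, 1, 2, 1, 62]

a₀ = ⌊√1007⌋ = 31.
With m₀=0, d₀=1 and mₖ₊₁ = dₖaₖ − mₖ, dₖ₊₁ = (n − mₖ₊₁²)/dₖ, aₖ₊₁ = ⌊(a₀+mₖ₊₁)/dₖ₊₁⌋:
  k=1: m=31, d=46, a=1
  k=2: m=15, d=17, a=2
  k=3: m=19, d=38, a=1
  k=4: m=19, d=17, a=2
  k=5: m=15, d=46, a=1
  k=6: m=31, d=1, a=62
d=1 and a=2a₀=62 at k=6, so the next step gives (m, d) = (31, 46) again — its k=1 value — and the period has length 6.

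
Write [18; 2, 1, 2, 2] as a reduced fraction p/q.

349/19

Fold from the inside: start with 2/1.
  2 + 1/2 = 5/2
  1 + 2/5 = 7/5
  2 + 5/7 = 19/7
  18 + 7/19 = 349/19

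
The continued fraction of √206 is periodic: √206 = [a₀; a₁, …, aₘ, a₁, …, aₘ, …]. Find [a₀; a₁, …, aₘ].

a₀ = ⌊√206⌋ = 14.
With m₀=0, d₀=1 and mₖ₊₁ = dₖaₖ − mₖ, dₖ₊₁ = (n − mₖ₊₁²)/dₖ, aₖ₊₁ = ⌊(a₀+mₖ₊₁)/dₖ₊₁⌋:
  k=1: m=14, d=10, a=2
  k=2: m=6, d=17, a=1
  k=3: m=11, d=5, a=5
  k=4: m=14, d=2, a=14
  k=5: m=14, d=5, a=5
  k=6: m=11, d=17, a=1
  k=7: m=6, d=10, a=2
  k=8: m=14, d=1, a=28
d=1 and a=2a₀=28 at k=8, so the next step gives (m, d) = (14, 10) again — its k=1 value — and the period has length 8.

[14; 2, 1, 5, 14, 5, 1, 2, 28]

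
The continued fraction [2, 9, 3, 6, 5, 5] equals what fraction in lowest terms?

9993/4742

Fold from the inside: start with 5/1.
  5 + 1/5 = 26/5
  6 + 5/26 = 161/26
  3 + 26/161 = 509/161
  9 + 161/509 = 4742/509
  2 + 509/4742 = 9993/4742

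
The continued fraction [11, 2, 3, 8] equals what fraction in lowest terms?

Using pₖ = aₖpₖ₋₁ + pₖ₋₂ and qₖ = aₖqₖ₋₁ + qₖ₋₂:
  k=0: a=11, p=11, q=1
  k=1: a=2, p=23, q=2
  k=2: a=3, p=80, q=7
  k=3: a=8, p=663, q=58

663/58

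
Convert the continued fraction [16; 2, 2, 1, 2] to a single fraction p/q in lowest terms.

312/19

Fold from the inside: start with 2/1.
  1 + 1/2 = 3/2
  2 + 2/3 = 8/3
  2 + 3/8 = 19/8
  16 + 8/19 = 312/19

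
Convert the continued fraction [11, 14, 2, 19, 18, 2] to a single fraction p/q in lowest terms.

232040/20963

Using pₖ = aₖpₖ₋₁ + pₖ₋₂ and qₖ = aₖqₖ₋₁ + qₖ₋₂:
  k=0: a=11, p=11, q=1
  k=1: a=14, p=155, q=14
  k=2: a=2, p=321, q=29
  k=3: a=19, p=6254, q=565
  k=4: a=18, p=112893, q=10199
  k=5: a=2, p=232040, q=20963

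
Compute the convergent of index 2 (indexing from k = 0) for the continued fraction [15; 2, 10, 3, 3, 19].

Using pₖ = aₖpₖ₋₁ + pₖ₋₂, qₖ = aₖqₖ₋₁ + qₖ₋₂ (with p₋₁=1, p₋₂=0, q₋₁=0, q₋₂=1):
  k=0: a=15, p=15, q=1
  k=1: a=2, p=31, q=2
  k=2: a=10, p=325, q=21

325/21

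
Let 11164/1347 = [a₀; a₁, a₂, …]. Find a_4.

11164 = 8·1347 + 388   →  a_0 = 8
1347 = 3·388 + 183   →  a_1 = 3
388 = 2·183 + 22   →  a_2 = 2
183 = 8·22 + 7   →  a_3 = 8
22 = 3·7 + 1   →  a_4 = 3

3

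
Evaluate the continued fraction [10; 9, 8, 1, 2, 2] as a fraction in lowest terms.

5621/556

Using pₖ = aₖpₖ₋₁ + pₖ₋₂ and qₖ = aₖqₖ₋₁ + qₖ₋₂:
  k=0: a=10, p=10, q=1
  k=1: a=9, p=91, q=9
  k=2: a=8, p=738, q=73
  k=3: a=1, p=829, q=82
  k=4: a=2, p=2396, q=237
  k=5: a=2, p=5621, q=556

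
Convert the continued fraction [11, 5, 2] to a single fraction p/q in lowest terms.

123/11

Using pₖ = aₖpₖ₋₁ + pₖ₋₂ and qₖ = aₖqₖ₋₁ + qₖ₋₂:
  k=0: a=11, p=11, q=1
  k=1: a=5, p=56, q=5
  k=2: a=2, p=123, q=11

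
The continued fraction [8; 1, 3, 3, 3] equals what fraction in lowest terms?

377/43

Fold from the inside: start with 3/1.
  3 + 1/3 = 10/3
  3 + 3/10 = 33/10
  1 + 10/33 = 43/33
  8 + 33/43 = 377/43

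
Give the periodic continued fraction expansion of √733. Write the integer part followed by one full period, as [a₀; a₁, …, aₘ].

[27; 13, 1, 1, 13, 54]

a₀ = ⌊√733⌋ = 27.
With m₀=0, d₀=1 and mₖ₊₁ = dₖaₖ − mₖ, dₖ₊₁ = (n − mₖ₊₁²)/dₖ, aₖ₊₁ = ⌊(a₀+mₖ₊₁)/dₖ₊₁⌋:
  k=1: m=27, d=4, a=13
  k=2: m=25, d=27, a=1
  k=3: m=2, d=27, a=1
  k=4: m=25, d=4, a=13
  k=5: m=27, d=1, a=54
d=1 and a=2a₀=54 at k=5, so the next step gives (m, d) = (27, 4) again — its k=1 value — and the period has length 5.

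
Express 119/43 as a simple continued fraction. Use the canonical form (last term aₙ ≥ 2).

119 = 2·43 + 33
43 = 1·33 + 10
33 = 3·10 + 3
10 = 3·3 + 1
3 = 3·1 + 0  (stop)
So 119/43 = [2; 1, 3, 3, 3].

[2; 1, 3, 3, 3]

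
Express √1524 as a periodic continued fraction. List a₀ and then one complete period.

a₀ = ⌊√1524⌋ = 39.
With m₀=0, d₀=1 and mₖ₊₁ = dₖaₖ − mₖ, dₖ₊₁ = (n − mₖ₊₁²)/dₖ, aₖ₊₁ = ⌊(a₀+mₖ₊₁)/dₖ₊₁⌋:
  k=1: m=39, d=3, a=26
  k=2: m=39, d=1, a=78
d=1 and a=2a₀=78 at k=2, so the next step gives (m, d) = (39, 3) again — its k=1 value — and the period has length 2.

[39; 26, 78]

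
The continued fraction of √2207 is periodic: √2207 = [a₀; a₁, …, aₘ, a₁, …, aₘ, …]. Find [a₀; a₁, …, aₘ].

[46; 1, 45, 1, 92]

a₀ = ⌊√2207⌋ = 46.
With m₀=0, d₀=1 and mₖ₊₁ = dₖaₖ − mₖ, dₖ₊₁ = (n − mₖ₊₁²)/dₖ, aₖ₊₁ = ⌊(a₀+mₖ₊₁)/dₖ₊₁⌋:
  k=1: m=46, d=91, a=1
  k=2: m=45, d=2, a=45
  k=3: m=45, d=91, a=1
  k=4: m=46, d=1, a=92
d=1 and a=2a₀=92 at k=4, so the next step gives (m, d) = (46, 91) again — its k=1 value — and the period has length 4.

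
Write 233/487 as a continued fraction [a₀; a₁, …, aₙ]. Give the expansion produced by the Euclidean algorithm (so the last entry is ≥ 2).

[0; 2, 11, 10, 2]

233 = 0·487 + 233
487 = 2·233 + 21
233 = 11·21 + 2
21 = 10·2 + 1
2 = 2·1 + 0  (stop)
So 233/487 = [0; 2, 11, 10, 2].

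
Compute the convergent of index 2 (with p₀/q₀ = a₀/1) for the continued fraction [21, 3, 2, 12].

149/7

Using pₖ = aₖpₖ₋₁ + pₖ₋₂, qₖ = aₖqₖ₋₁ + qₖ₋₂ (with p₋₁=1, p₋₂=0, q₋₁=0, q₋₂=1):
  k=0: a=21, p=21, q=1
  k=1: a=3, p=64, q=3
  k=2: a=2, p=149, q=7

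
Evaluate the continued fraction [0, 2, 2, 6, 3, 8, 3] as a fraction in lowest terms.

1064/2621

Fold from the inside: start with 3/1.
  8 + 1/3 = 25/3
  3 + 3/25 = 78/25
  6 + 25/78 = 493/78
  2 + 78/493 = 1064/493
  2 + 493/1064 = 2621/1064
  0 + 1064/2621 = 1064/2621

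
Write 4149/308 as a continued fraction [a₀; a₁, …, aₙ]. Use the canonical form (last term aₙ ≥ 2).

[13; 2, 8, 18]

4149 = 13·308 + 145
308 = 2·145 + 18
145 = 8·18 + 1
18 = 18·1 + 0  (stop)
So 4149/308 = [13; 2, 8, 18].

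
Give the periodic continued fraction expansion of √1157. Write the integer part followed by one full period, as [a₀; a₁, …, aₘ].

a₀ = ⌊√1157⌋ = 34.
With m₀=0, d₀=1 and mₖ₊₁ = dₖaₖ − mₖ, dₖ₊₁ = (n − mₖ₊₁²)/dₖ, aₖ₊₁ = ⌊(a₀+mₖ₊₁)/dₖ₊₁⌋:
  k=1: m=34, d=1, a=68
d=1 and a=2a₀=68 at k=1, so the next step gives (m, d) = (34, 1) again — its k=1 value — and the period has length 1.

[34; 68]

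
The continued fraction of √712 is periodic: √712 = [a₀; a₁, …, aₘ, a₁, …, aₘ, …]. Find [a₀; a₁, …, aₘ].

[26; 1, 2, 6, 2, 1, 52]

a₀ = ⌊√712⌋ = 26.
With m₀=0, d₀=1 and mₖ₊₁ = dₖaₖ − mₖ, dₖ₊₁ = (n − mₖ₊₁²)/dₖ, aₖ₊₁ = ⌊(a₀+mₖ₊₁)/dₖ₊₁⌋:
  k=1: m=26, d=36, a=1
  k=2: m=10, d=17, a=2
  k=3: m=24, d=8, a=6
  k=4: m=24, d=17, a=2
  k=5: m=10, d=36, a=1
  k=6: m=26, d=1, a=52
d=1 and a=2a₀=52 at k=6, so the next step gives (m, d) = (26, 36) again — its k=1 value — and the period has length 6.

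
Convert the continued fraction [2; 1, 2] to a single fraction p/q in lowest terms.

8/3

Using pₖ = aₖpₖ₋₁ + pₖ₋₂ and qₖ = aₖqₖ₋₁ + qₖ₋₂:
  k=0: a=2, p=2, q=1
  k=1: a=1, p=3, q=1
  k=2: a=2, p=8, q=3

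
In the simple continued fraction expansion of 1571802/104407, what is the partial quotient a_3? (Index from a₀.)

1571802 = 15·104407 + 5697   →  a_0 = 15
104407 = 18·5697 + 1861   →  a_1 = 18
5697 = 3·1861 + 114   →  a_2 = 3
1861 = 16·114 + 37   →  a_3 = 16

16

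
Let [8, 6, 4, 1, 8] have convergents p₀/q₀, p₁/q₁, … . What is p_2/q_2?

204/25

Using pₖ = aₖpₖ₋₁ + pₖ₋₂, qₖ = aₖqₖ₋₁ + qₖ₋₂ (with p₋₁=1, p₋₂=0, q₋₁=0, q₋₂=1):
  k=0: a=8, p=8, q=1
  k=1: a=6, p=49, q=6
  k=2: a=4, p=204, q=25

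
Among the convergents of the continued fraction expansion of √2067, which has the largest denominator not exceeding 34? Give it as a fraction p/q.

√2067 = [45; 2, 6, 2, 90, …] (period length 4).
Convergents:
  p_0/q_0 = 45/1
  p_1/q_1 = 91/2
  p_2/q_2 = 591/13
  p_3/q_3 = 1273/28
  p_4/q_4 = 115161/2533
q_3 = 28 ≤ 34 < 2533 = q_4, so the answer is 1273/28.

1273/28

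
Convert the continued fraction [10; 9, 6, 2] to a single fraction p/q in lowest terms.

Using pₖ = aₖpₖ₋₁ + pₖ₋₂ and qₖ = aₖqₖ₋₁ + qₖ₋₂:
  k=0: a=10, p=10, q=1
  k=1: a=9, p=91, q=9
  k=2: a=6, p=556, q=55
  k=3: a=2, p=1203, q=119

1203/119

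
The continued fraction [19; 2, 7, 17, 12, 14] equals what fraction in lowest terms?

849595/43643

Using pₖ = aₖpₖ₋₁ + pₖ₋₂ and qₖ = aₖqₖ₋₁ + qₖ₋₂:
  k=0: a=19, p=19, q=1
  k=1: a=2, p=39, q=2
  k=2: a=7, p=292, q=15
  k=3: a=17, p=5003, q=257
  k=4: a=12, p=60328, q=3099
  k=5: a=14, p=849595, q=43643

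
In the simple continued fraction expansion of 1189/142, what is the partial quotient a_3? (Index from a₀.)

2

1189 = 8·142 + 53   →  a_0 = 8
142 = 2·53 + 36   →  a_1 = 2
53 = 1·36 + 17   →  a_2 = 1
36 = 2·17 + 2   →  a_3 = 2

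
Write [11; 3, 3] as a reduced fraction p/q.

113/10

Using pₖ = aₖpₖ₋₁ + pₖ₋₂ and qₖ = aₖqₖ₋₁ + qₖ₋₂:
  k=0: a=11, p=11, q=1
  k=1: a=3, p=34, q=3
  k=2: a=3, p=113, q=10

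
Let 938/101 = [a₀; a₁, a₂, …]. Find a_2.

938 = 9·101 + 29   →  a_0 = 9
101 = 3·29 + 14   →  a_1 = 3
29 = 2·14 + 1   →  a_2 = 2

2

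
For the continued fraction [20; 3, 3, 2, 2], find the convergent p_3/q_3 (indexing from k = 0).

Using pₖ = aₖpₖ₋₁ + pₖ₋₂, qₖ = aₖqₖ₋₁ + qₖ₋₂ (with p₋₁=1, p₋₂=0, q₋₁=0, q₋₂=1):
  k=0: a=20, p=20, q=1
  k=1: a=3, p=61, q=3
  k=2: a=3, p=203, q=10
  k=3: a=2, p=467, q=23

467/23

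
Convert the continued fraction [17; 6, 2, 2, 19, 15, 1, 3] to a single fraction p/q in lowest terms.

Fold from the inside: start with 3/1.
  1 + 1/3 = 4/3
  15 + 3/4 = 63/4
  19 + 4/63 = 1201/63
  2 + 63/1201 = 2465/1201
  2 + 1201/2465 = 6131/2465
  6 + 2465/6131 = 39251/6131
  17 + 6131/39251 = 673398/39251

673398/39251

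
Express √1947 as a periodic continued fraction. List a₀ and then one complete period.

a₀ = ⌊√1947⌋ = 44.
With m₀=0, d₀=1 and mₖ₊₁ = dₖaₖ − mₖ, dₖ₊₁ = (n − mₖ₊₁²)/dₖ, aₖ₊₁ = ⌊(a₀+mₖ₊₁)/dₖ₊₁⌋:
  k=1: m=44, d=11, a=8
  k=2: m=44, d=1, a=88
d=1 and a=2a₀=88 at k=2, so the next step gives (m, d) = (44, 11) again — its k=1 value — and the period has length 2.

[44; 8, 88]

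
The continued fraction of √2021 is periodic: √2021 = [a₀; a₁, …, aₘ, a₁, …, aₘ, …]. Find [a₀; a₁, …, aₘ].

a₀ = ⌊√2021⌋ = 44.
With m₀=0, d₀=1 and mₖ₊₁ = dₖaₖ − mₖ, dₖ₊₁ = (n − mₖ₊₁²)/dₖ, aₖ₊₁ = ⌊(a₀+mₖ₊₁)/dₖ₊₁⌋:
  k=1: m=44, d=85, a=1
  k=2: m=41, d=4, a=21
  k=3: m=43, d=43, a=2
  k=4: m=43, d=4, a=21
  k=5: m=41, d=85, a=1
  k=6: m=44, d=1, a=88
d=1 and a=2a₀=88 at k=6, so the next step gives (m, d) = (44, 85) again — its k=1 value — and the period has length 6.

[44; 1, 21, 2, 21, 1, 88]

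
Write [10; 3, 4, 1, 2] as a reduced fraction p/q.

464/45

Fold from the inside: start with 2/1.
  1 + 1/2 = 3/2
  4 + 2/3 = 14/3
  3 + 3/14 = 45/14
  10 + 14/45 = 464/45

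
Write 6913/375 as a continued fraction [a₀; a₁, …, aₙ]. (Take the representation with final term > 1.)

6913 = 18×375 + 163
375 = 2×163 + 49
163 = 3×49 + 16
49 = 3×16 + 1
16 = 16×1 + 0  (stop)
So 6913/375 = [18; 2, 3, 3, 16].

[18; 2, 3, 3, 16]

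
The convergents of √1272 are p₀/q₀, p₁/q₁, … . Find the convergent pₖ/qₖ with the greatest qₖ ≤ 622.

15229/427

√1272 = [35; 1, 1, 1, 70, …] (period length 4).
Convergents:
  p_0/q_0 = 35/1
  p_1/q_1 = 36/1
  p_2/q_2 = 71/2
  p_3/q_3 = 107/3
  p_4/q_4 = 7561/212
  p_5/q_5 = 7668/215
  p_6/q_6 = 15229/427
  p_7/q_7 = 22897/642
q_6 = 427 ≤ 622 < 642 = q_7, so the answer is 15229/427.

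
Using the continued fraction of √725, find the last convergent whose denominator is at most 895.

9801/364

√725 = [26; 1, 12, 2, 12, 1, 52, …] (period length 6).
Convergents:
  p_0/q_0 = 26/1
  p_1/q_1 = 27/1
  p_2/q_2 = 350/13
  p_3/q_3 = 727/27
  p_4/q_4 = 9074/337
  p_5/q_5 = 9801/364
  p_6/q_6 = 518726/19265
q_5 = 364 ≤ 895 < 19265 = q_6, so the answer is 9801/364.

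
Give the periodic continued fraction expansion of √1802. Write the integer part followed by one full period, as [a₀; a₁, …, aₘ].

a₀ = ⌊√1802⌋ = 42.
With m₀=0, d₀=1 and mₖ₊₁ = dₖaₖ − mₖ, dₖ₊₁ = (n − mₖ₊₁²)/dₖ, aₖ₊₁ = ⌊(a₀+mₖ₊₁)/dₖ₊₁⌋:
  k=1: m=42, d=38, a=2
  k=2: m=34, d=17, a=4
  k=3: m=34, d=38, a=2
  k=4: m=42, d=1, a=84
d=1 and a=2a₀=84 at k=4, so the next step gives (m, d) = (42, 38) again — its k=1 value — and the period has length 4.

[42; 2, 4, 2, 84]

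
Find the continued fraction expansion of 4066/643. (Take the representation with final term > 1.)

[6; 3, 10, 1, 18]

4066 = 6×643 + 208
643 = 3×208 + 19
208 = 10×19 + 18
19 = 1×18 + 1
18 = 18×1 + 0  (stop)
So 4066/643 = [6; 3, 10, 1, 18].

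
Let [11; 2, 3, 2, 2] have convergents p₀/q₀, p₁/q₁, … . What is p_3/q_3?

183/16

Using pₖ = aₖpₖ₋₁ + pₖ₋₂, qₖ = aₖqₖ₋₁ + qₖ₋₂ (with p₋₁=1, p₋₂=0, q₋₁=0, q₋₂=1):
  k=0: a=11, p=11, q=1
  k=1: a=2, p=23, q=2
  k=2: a=3, p=80, q=7
  k=3: a=2, p=183, q=16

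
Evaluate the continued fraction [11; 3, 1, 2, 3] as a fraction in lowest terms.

417/37

Fold from the inside: start with 3/1.
  2 + 1/3 = 7/3
  1 + 3/7 = 10/7
  3 + 7/10 = 37/10
  11 + 10/37 = 417/37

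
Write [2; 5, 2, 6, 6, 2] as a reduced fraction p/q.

2063/945

Using pₖ = aₖpₖ₋₁ + pₖ₋₂ and qₖ = aₖqₖ₋₁ + qₖ₋₂:
  k=0: a=2, p=2, q=1
  k=1: a=5, p=11, q=5
  k=2: a=2, p=24, q=11
  k=3: a=6, p=155, q=71
  k=4: a=6, p=954, q=437
  k=5: a=2, p=2063, q=945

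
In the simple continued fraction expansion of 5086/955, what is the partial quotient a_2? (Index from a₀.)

5086 = 5·955 + 311   →  a_0 = 5
955 = 3·311 + 22   →  a_1 = 3
311 = 14·22 + 3   →  a_2 = 14

14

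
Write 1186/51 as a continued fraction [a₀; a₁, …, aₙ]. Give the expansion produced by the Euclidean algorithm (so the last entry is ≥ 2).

1186 = 23×51 + 13
51 = 3×13 + 12
13 = 1×12 + 1
12 = 12×1 + 0  (stop)
So 1186/51 = [23; 3, 1, 12].

[23; 3, 1, 12]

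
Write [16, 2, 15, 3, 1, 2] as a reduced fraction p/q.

5720/347

Using pₖ = aₖpₖ₋₁ + pₖ₋₂ and qₖ = aₖqₖ₋₁ + qₖ₋₂:
  k=0: a=16, p=16, q=1
  k=1: a=2, p=33, q=2
  k=2: a=15, p=511, q=31
  k=3: a=3, p=1566, q=95
  k=4: a=1, p=2077, q=126
  k=5: a=2, p=5720, q=347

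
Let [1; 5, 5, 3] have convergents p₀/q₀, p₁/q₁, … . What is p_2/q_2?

31/26

Using pₖ = aₖpₖ₋₁ + pₖ₋₂, qₖ = aₖqₖ₋₁ + qₖ₋₂ (with p₋₁=1, p₋₂=0, q₋₁=0, q₋₂=1):
  k=0: a=1, p=1, q=1
  k=1: a=5, p=6, q=5
  k=2: a=5, p=31, q=26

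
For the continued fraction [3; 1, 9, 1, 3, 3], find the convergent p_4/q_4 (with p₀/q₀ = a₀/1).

Using pₖ = aₖpₖ₋₁ + pₖ₋₂, qₖ = aₖqₖ₋₁ + qₖ₋₂ (with p₋₁=1, p₋₂=0, q₋₁=0, q₋₂=1):
  k=0: a=3, p=3, q=1
  k=1: a=1, p=4, q=1
  k=2: a=9, p=39, q=10
  k=3: a=1, p=43, q=11
  k=4: a=3, p=168, q=43

168/43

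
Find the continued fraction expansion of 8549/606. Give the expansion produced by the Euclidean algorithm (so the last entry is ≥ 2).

[14; 9, 3, 10, 2]

8549 = 14×606 + 65
606 = 9×65 + 21
65 = 3×21 + 2
21 = 10×2 + 1
2 = 2×1 + 0  (stop)
So 8549/606 = [14; 9, 3, 10, 2].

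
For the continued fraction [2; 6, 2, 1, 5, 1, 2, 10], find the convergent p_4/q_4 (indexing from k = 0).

233/108

Using pₖ = aₖpₖ₋₁ + pₖ₋₂, qₖ = aₖqₖ₋₁ + qₖ₋₂ (with p₋₁=1, p₋₂=0, q₋₁=0, q₋₂=1):
  k=0: a=2, p=2, q=1
  k=1: a=6, p=13, q=6
  k=2: a=2, p=28, q=13
  k=3: a=1, p=41, q=19
  k=4: a=5, p=233, q=108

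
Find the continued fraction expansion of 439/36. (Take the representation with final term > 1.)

439 = 12*36 + 7
36 = 5*7 + 1
7 = 7*1 + 0  (stop)
So 439/36 = [12; 5, 7].

[12; 5, 7]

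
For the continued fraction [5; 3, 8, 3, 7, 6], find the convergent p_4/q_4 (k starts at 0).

Using pₖ = aₖpₖ₋₁ + pₖ₋₂, qₖ = aₖqₖ₋₁ + qₖ₋₂ (with p₋₁=1, p₋₂=0, q₋₁=0, q₋₂=1):
  k=0: a=5, p=5, q=1
  k=1: a=3, p=16, q=3
  k=2: a=8, p=133, q=25
  k=3: a=3, p=415, q=78
  k=4: a=7, p=3038, q=571

3038/571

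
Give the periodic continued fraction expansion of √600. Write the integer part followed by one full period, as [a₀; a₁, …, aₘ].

[24; 2, 48]

a₀ = ⌊√600⌋ = 24.
With m₀=0, d₀=1 and mₖ₊₁ = dₖaₖ − mₖ, dₖ₊₁ = (n − mₖ₊₁²)/dₖ, aₖ₊₁ = ⌊(a₀+mₖ₊₁)/dₖ₊₁⌋:
  k=1: m=24, d=24, a=2
  k=2: m=24, d=1, a=48
d=1 and a=2a₀=48 at k=2, so the next step gives (m, d) = (24, 24) again — its k=1 value — and the period has length 2.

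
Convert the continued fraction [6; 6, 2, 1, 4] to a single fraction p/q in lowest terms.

548/89

Using pₖ = aₖpₖ₋₁ + pₖ₋₂ and qₖ = aₖqₖ₋₁ + qₖ₋₂:
  k=0: a=6, p=6, q=1
  k=1: a=6, p=37, q=6
  k=2: a=2, p=80, q=13
  k=3: a=1, p=117, q=19
  k=4: a=4, p=548, q=89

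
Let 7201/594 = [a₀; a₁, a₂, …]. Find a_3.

3

7201 = 12·594 + 73   →  a_0 = 12
594 = 8·73 + 10   →  a_1 = 8
73 = 7·10 + 3   →  a_2 = 7
10 = 3·3 + 1   →  a_3 = 3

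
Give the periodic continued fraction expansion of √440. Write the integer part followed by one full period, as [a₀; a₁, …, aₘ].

[20; 1, 40]

a₀ = ⌊√440⌋ = 20.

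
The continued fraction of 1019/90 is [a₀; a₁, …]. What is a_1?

3

1019 = 11·90 + 29   →  a_0 = 11
90 = 3·29 + 3   →  a_1 = 3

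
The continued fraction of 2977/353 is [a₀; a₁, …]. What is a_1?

2

2977 = 8·353 + 153   →  a_0 = 8
353 = 2·153 + 47   →  a_1 = 2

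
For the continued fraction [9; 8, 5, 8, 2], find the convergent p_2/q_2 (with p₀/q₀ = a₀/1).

374/41

Using pₖ = aₖpₖ₋₁ + pₖ₋₂, qₖ = aₖqₖ₋₁ + qₖ₋₂ (with p₋₁=1, p₋₂=0, q₋₁=0, q₋₂=1):
  k=0: a=9, p=9, q=1
  k=1: a=8, p=73, q=8
  k=2: a=5, p=374, q=41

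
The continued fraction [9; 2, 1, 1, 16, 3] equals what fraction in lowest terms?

Using pₖ = aₖpₖ₋₁ + pₖ₋₂ and qₖ = aₖqₖ₋₁ + qₖ₋₂:
  k=0: a=9, p=9, q=1
  k=1: a=2, p=19, q=2
  k=2: a=1, p=28, q=3
  k=3: a=1, p=47, q=5
  k=4: a=16, p=780, q=83
  k=5: a=3, p=2387, q=254

2387/254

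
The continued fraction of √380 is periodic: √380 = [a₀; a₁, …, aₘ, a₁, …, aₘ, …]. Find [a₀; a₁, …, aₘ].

[19; 2, 38]

a₀ = ⌊√380⌋ = 19.
With m₀=0, d₀=1 and mₖ₊₁ = dₖaₖ − mₖ, dₖ₊₁ = (n − mₖ₊₁²)/dₖ, aₖ₊₁ = ⌊(a₀+mₖ₊₁)/dₖ₊₁⌋:
  k=1: m=19, d=19, a=2
  k=2: m=19, d=1, a=38
d=1 and a=2a₀=38 at k=2, so the next step gives (m, d) = (19, 19) again — its k=1 value — and the period has length 2.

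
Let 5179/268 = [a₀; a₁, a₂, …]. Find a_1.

5179 = 19·268 + 87   →  a_0 = 19
268 = 3·87 + 7   →  a_1 = 3

3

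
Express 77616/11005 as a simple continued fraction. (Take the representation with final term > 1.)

[7; 18, 1, 16, 11, 3]

77616 = 7·11005 + 581
11005 = 18·581 + 547
581 = 1·547 + 34
547 = 16·34 + 3
34 = 11·3 + 1
3 = 3·1 + 0  (stop)
So 77616/11005 = [7; 18, 1, 16, 11, 3].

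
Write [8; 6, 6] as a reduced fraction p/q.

Fold from the inside: start with 6/1.
  6 + 1/6 = 37/6
  8 + 6/37 = 302/37

302/37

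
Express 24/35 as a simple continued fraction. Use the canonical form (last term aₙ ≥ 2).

24 = 0·35 + 24
35 = 1·24 + 11
24 = 2·11 + 2
11 = 5·2 + 1
2 = 2·1 + 0  (stop)
So 24/35 = [0; 1, 2, 5, 2].

[0; 1, 2, 5, 2]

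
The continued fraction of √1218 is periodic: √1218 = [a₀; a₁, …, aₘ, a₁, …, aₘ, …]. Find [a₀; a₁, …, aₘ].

[34; 1, 8, 1, 68]

a₀ = ⌊√1218⌋ = 34.
With m₀=0, d₀=1 and mₖ₊₁ = dₖaₖ − mₖ, dₖ₊₁ = (n − mₖ₊₁²)/dₖ, aₖ₊₁ = ⌊(a₀+mₖ₊₁)/dₖ₊₁⌋:
  k=1: m=34, d=62, a=1
  k=2: m=28, d=7, a=8
  k=3: m=28, d=62, a=1
  k=4: m=34, d=1, a=68
d=1 and a=2a₀=68 at k=4, so the next step gives (m, d) = (34, 62) again — its k=1 value — and the period has length 4.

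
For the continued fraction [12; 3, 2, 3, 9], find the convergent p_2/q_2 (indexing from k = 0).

Using pₖ = aₖpₖ₋₁ + pₖ₋₂, qₖ = aₖqₖ₋₁ + qₖ₋₂ (with p₋₁=1, p₋₂=0, q₋₁=0, q₋₂=1):
  k=0: a=12, p=12, q=1
  k=1: a=3, p=37, q=3
  k=2: a=2, p=86, q=7

86/7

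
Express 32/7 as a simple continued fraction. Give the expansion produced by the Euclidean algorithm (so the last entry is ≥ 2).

32 = 4×7 + 4
7 = 1×4 + 3
4 = 1×3 + 1
3 = 3×1 + 0  (stop)
So 32/7 = [4; 1, 1, 3].

[4; 1, 1, 3]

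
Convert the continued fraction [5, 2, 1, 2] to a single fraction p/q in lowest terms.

Using pₖ = aₖpₖ₋₁ + pₖ₋₂ and qₖ = aₖqₖ₋₁ + qₖ₋₂:
  k=0: a=5, p=5, q=1
  k=1: a=2, p=11, q=2
  k=2: a=1, p=16, q=3
  k=3: a=2, p=43, q=8

43/8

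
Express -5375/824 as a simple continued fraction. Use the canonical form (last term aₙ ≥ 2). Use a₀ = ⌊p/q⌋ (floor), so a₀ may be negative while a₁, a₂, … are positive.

-5375 = -7·824 + 393
824 = 2·393 + 38
393 = 10·38 + 13
38 = 2·13 + 12
13 = 1·12 + 1
12 = 12·1 + 0  (stop)
So -5375/824 = [-7; 2, 10, 2, 1, 12].

[-7; 2, 10, 2, 1, 12]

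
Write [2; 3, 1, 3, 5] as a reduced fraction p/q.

179/79

Using pₖ = aₖpₖ₋₁ + pₖ₋₂ and qₖ = aₖqₖ₋₁ + qₖ₋₂:
  k=0: a=2, p=2, q=1
  k=1: a=3, p=7, q=3
  k=2: a=1, p=9, q=4
  k=3: a=3, p=34, q=15
  k=4: a=5, p=179, q=79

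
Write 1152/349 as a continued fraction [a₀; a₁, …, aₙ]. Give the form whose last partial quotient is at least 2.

[3; 3, 3, 11, 3]

1152 = 3*349 + 105
349 = 3*105 + 34
105 = 3*34 + 3
34 = 11*3 + 1
3 = 3*1 + 0  (stop)
So 1152/349 = [3; 3, 3, 11, 3].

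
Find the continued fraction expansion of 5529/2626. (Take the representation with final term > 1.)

5529 = 2×2626 + 277
2626 = 9×277 + 133
277 = 2×133 + 11
133 = 12×11 + 1
11 = 11×1 + 0  (stop)
So 5529/2626 = [2; 9, 2, 12, 11].

[2; 9, 2, 12, 11]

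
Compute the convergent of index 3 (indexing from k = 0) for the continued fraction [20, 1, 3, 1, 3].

Using pₖ = aₖpₖ₋₁ + pₖ₋₂, qₖ = aₖqₖ₋₁ + qₖ₋₂ (with p₋₁=1, p₋₂=0, q₋₁=0, q₋₂=1):
  k=0: a=20, p=20, q=1
  k=1: a=1, p=21, q=1
  k=2: a=3, p=83, q=4
  k=3: a=1, p=104, q=5

104/5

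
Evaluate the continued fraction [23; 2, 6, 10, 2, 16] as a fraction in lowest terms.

107081/4564

Using pₖ = aₖpₖ₋₁ + pₖ₋₂ and qₖ = aₖqₖ₋₁ + qₖ₋₂:
  k=0: a=23, p=23, q=1
  k=1: a=2, p=47, q=2
  k=2: a=6, p=305, q=13
  k=3: a=10, p=3097, q=132
  k=4: a=2, p=6499, q=277
  k=5: a=16, p=107081, q=4564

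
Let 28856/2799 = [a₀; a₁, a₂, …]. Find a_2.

28856 = 10·2799 + 866   →  a_0 = 10
2799 = 3·866 + 201   →  a_1 = 3
866 = 4·201 + 62   →  a_2 = 4

4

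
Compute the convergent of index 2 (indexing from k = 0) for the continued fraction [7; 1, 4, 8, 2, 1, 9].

39/5

Using pₖ = aₖpₖ₋₁ + pₖ₋₂, qₖ = aₖqₖ₋₁ + qₖ₋₂ (with p₋₁=1, p₋₂=0, q₋₁=0, q₋₂=1):
  k=0: a=7, p=7, q=1
  k=1: a=1, p=8, q=1
  k=2: a=4, p=39, q=5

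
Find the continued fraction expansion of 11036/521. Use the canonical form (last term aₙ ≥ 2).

[21; 5, 2, 15, 3]

11036 = 21·521 + 95
521 = 5·95 + 46
95 = 2·46 + 3
46 = 15·3 + 1
3 = 3·1 + 0  (stop)
So 11036/521 = [21; 5, 2, 15, 3].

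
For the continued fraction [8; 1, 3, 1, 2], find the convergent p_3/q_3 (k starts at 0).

Using pₖ = aₖpₖ₋₁ + pₖ₋₂, qₖ = aₖqₖ₋₁ + qₖ₋₂ (with p₋₁=1, p₋₂=0, q₋₁=0, q₋₂=1):
  k=0: a=8, p=8, q=1
  k=1: a=1, p=9, q=1
  k=2: a=3, p=35, q=4
  k=3: a=1, p=44, q=5

44/5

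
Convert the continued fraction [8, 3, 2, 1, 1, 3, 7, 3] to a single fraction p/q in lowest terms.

Using pₖ = aₖpₖ₋₁ + pₖ₋₂ and qₖ = aₖqₖ₋₁ + qₖ₋₂:
  k=0: a=8, p=8, q=1
  k=1: a=3, p=25, q=3
  k=2: a=2, p=58, q=7
  k=3: a=1, p=83, q=10
  k=4: a=1, p=141, q=17
  k=5: a=3, p=506, q=61
  k=6: a=7, p=3683, q=444
  k=7: a=3, p=11555, q=1393

11555/1393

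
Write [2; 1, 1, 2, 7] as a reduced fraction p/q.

96/37

Using pₖ = aₖpₖ₋₁ + pₖ₋₂ and qₖ = aₖqₖ₋₁ + qₖ₋₂:
  k=0: a=2, p=2, q=1
  k=1: a=1, p=3, q=1
  k=2: a=1, p=5, q=2
  k=3: a=2, p=13, q=5
  k=4: a=7, p=96, q=37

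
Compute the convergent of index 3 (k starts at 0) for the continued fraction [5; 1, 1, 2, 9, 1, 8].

28/5

Using pₖ = aₖpₖ₋₁ + pₖ₋₂, qₖ = aₖqₖ₋₁ + qₖ₋₂ (with p₋₁=1, p₋₂=0, q₋₁=0, q₋₂=1):
  k=0: a=5, p=5, q=1
  k=1: a=1, p=6, q=1
  k=2: a=1, p=11, q=2
  k=3: a=2, p=28, q=5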